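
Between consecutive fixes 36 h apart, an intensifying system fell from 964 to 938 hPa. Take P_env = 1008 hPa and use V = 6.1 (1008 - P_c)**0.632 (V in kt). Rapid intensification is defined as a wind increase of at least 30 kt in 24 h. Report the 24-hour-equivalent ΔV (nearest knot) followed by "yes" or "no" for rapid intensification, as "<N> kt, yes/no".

15 kt, no

V₁: ΔP = 44, V ≈ 6.1 × 44^0.632 ≈ 66.68 kt.
V₂: ΔP = 70, V ≈ 6.1 × 70^0.632 ≈ 89.42 kt.
ΔV over 36 h = 22.74 kt → 24 h equivalent = 22.74 × 24/36 ≈ 15.16 kt.
15 kt < 30 kt ⇒ not rapid intensification.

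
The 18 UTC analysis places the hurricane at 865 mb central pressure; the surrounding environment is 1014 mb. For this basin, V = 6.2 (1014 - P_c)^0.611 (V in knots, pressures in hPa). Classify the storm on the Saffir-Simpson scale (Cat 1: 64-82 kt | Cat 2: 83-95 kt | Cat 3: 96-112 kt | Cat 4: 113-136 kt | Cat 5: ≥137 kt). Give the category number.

ΔP = 1014 − 865 = 149 mb.
V ≈ 6.2 × 149^0.611 = 6.2 × 21.27 ≈ 132 kt.
132 kt falls in the Category 4 band.

4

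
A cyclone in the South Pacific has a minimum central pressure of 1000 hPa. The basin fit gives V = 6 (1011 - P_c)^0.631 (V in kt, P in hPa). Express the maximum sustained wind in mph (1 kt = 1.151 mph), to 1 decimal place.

31.4 mph

ΔP = 1011 − 1000 = 11 hPa.
V ≈ 6 × 11^0.631 = 6 × 4.541 ≈ 27.244 kt.
27.244 × 1.151 ≈ 31.36 mph → 31.4 mph.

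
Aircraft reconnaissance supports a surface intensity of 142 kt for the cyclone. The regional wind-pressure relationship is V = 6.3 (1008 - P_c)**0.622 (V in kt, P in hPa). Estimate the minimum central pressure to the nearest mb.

ΔP = (V / 6.3)^(1/0.622) = (142/6.3)^1.608.
142/6.3 = 22.540; 22.540^1.608 ≈ 149.68 mb.
P_c = 1008 − 149.68 = 858.32 ≈ 858 mb.

858 mb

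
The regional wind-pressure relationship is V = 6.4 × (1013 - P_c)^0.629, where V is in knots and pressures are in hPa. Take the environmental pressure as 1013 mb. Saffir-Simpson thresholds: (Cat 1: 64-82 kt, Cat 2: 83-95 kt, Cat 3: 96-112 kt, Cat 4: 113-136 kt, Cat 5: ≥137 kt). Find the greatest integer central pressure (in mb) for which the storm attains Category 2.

Category 2 begins at V = 83 kt.
Required ΔP = (83/6.4)^(1/0.629) = 12.969^1.590 ≈ 58.79 mb.
P_c ≤ 1013 − 58.79 = 954.21, so the highest integer P_c is 954 mb.

954 mb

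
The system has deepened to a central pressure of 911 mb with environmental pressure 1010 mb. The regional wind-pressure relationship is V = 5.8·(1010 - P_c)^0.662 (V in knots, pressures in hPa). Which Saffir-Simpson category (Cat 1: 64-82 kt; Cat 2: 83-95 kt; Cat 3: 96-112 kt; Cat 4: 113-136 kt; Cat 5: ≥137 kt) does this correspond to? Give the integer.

4

ΔP = 1010 − 911 = 99 mb.
V ≈ 5.8 × 99^0.662 = 5.8 × 20.95 ≈ 121 kt.
121 kt falls in the Category 4 band.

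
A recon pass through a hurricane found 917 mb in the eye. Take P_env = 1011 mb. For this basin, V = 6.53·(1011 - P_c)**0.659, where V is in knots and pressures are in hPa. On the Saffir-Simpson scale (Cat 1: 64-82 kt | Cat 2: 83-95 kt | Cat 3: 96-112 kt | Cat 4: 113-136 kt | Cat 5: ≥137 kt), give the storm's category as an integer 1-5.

4

ΔP = 1011 − 917 = 94 mb.
V ≈ 6.53 × 94^0.659 = 6.53 × 19.97 ≈ 130 kt.
130 kt falls in the Category 4 band.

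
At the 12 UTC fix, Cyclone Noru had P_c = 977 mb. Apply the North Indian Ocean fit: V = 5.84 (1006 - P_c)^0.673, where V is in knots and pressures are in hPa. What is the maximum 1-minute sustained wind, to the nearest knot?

ΔP = 1006 − 977 = 29 mb.
29^0.673 ≈ 9.643.
V ≈ 5.84 × 9.643 ≈ 56.3 kt.

56 kt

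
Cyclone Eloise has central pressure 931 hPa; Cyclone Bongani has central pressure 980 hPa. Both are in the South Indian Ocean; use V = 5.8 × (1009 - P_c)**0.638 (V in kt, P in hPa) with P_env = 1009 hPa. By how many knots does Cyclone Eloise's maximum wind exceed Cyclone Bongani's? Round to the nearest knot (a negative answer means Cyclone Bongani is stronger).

Cyclone Eloise: ΔP = 78; V ≈ 5.8 × 78^0.638 ≈ 93.45 kt.
Cyclone Bongani: ΔP = 29; V ≈ 5.8 × 29^0.638 ≈ 49.71 kt.
Difference ≈ 93.45 − 49.71 = 43.74 → 44 kt.

44 kt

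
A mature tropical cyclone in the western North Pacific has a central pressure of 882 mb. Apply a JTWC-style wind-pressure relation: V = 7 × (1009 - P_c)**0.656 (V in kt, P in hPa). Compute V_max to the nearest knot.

ΔP = 1009 − 882 = 127 mb.
127^0.656 ≈ 23.994.
V ≈ 7 × 23.994 ≈ 168.0 kt.

168 kt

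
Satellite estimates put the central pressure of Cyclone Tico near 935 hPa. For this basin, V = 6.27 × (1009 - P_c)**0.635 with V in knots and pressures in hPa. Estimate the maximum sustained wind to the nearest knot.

ΔP = 1009 − 935 = 74 hPa.
74^0.635 ≈ 15.380.
V ≈ 6.27 × 15.380 ≈ 96.4 kt.

96 kt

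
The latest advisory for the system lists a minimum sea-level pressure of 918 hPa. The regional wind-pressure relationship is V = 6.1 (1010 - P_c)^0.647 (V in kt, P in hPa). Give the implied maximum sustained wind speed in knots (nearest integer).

114 kt

ΔP = 1010 − 918 = 92 hPa.
92^0.647 ≈ 18.645.
V ≈ 6.1 × 18.645 ≈ 113.7 kt.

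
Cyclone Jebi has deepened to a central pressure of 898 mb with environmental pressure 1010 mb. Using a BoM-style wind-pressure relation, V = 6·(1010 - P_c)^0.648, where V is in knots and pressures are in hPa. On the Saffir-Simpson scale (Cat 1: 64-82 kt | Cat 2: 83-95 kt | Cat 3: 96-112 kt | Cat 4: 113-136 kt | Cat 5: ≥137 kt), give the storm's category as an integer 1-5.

4

ΔP = 1010 − 898 = 112 mb.
V ≈ 6 × 112^0.648 = 6 × 21.28 ≈ 128 kt.
128 kt falls in the Category 4 band.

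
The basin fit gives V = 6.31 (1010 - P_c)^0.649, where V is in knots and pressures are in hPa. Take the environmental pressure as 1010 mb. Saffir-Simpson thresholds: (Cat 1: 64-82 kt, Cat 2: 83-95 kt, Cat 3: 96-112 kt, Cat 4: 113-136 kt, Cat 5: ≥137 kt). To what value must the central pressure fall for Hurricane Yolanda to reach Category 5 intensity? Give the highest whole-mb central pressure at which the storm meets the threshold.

Category 5 begins at V = 137 kt.
Required ΔP = (137/6.31)^(1/0.649) = 21.712^1.541 ≈ 114.71 mb.
P_c ≤ 1010 − 114.71 = 895.29, so the highest integer P_c is 895 mb.

895 mb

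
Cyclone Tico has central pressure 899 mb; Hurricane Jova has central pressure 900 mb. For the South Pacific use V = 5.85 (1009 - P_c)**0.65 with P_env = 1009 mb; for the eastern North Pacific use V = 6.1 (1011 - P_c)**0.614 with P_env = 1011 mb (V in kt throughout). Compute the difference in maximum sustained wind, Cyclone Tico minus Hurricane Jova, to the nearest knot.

Cyclone Tico: ΔP = 110; V ≈ 5.85 × 110^0.65 ≈ 124.18 kt.
Hurricane Jova: ΔP = 111; V ≈ 6.1 × 111^0.614 ≈ 109.94 kt.
Difference ≈ 124.18 − 109.94 = 14.24 → 14 kt.

14 kt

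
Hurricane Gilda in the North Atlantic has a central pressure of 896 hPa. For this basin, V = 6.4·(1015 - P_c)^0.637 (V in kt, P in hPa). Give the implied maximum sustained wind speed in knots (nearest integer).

ΔP = 1015 − 896 = 119 hPa.
119^0.637 ≈ 20.995.
V ≈ 6.4 × 20.995 ≈ 134.4 kt.

134 kt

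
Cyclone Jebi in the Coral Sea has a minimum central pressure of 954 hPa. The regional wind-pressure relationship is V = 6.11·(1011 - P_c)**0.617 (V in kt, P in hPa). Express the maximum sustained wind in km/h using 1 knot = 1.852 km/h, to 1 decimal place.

ΔP = 1011 − 954 = 57 hPa.
V ≈ 6.11 × 57^0.617 = 6.11 × 12.116 ≈ 74.031 kt.
74.031 × 1.852 ≈ 137.11 km/h → 137.1 km/h.

137.1 km/h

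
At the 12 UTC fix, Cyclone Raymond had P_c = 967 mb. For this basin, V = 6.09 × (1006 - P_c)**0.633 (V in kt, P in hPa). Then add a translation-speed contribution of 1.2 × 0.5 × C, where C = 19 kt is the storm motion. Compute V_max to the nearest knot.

ΔP = 1006 − 967 = 39 mb.
39^0.633 ≈ 10.166.
V ≈ 6.09 × 10.166 ≈ 61.9 kt.
Translation term: 1.2 × 0.5 × 19 = 11.4 kt.
Corrected V ≈ 73.3 kt → 73 kt.

73 kt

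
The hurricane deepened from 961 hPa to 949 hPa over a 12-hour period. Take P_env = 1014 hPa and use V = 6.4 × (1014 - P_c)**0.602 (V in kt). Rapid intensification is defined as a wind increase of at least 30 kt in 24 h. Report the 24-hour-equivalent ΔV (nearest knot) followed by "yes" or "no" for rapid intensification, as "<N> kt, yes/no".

18 kt, no

V₁: ΔP = 53, V ≈ 6.4 × 53^0.602 ≈ 69.85 kt.
V₂: ΔP = 65, V ≈ 6.4 × 65^0.602 ≈ 78.99 kt.
ΔV over 12 h = 9.14 kt → 24 h equivalent = 9.14 × 24/12 ≈ 18.28 kt.
18 kt < 30 kt ⇒ not rapid intensification.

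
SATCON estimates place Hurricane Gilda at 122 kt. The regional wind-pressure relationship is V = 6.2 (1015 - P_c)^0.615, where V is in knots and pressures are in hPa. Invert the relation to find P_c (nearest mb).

ΔP = (V / 6.2)^(1/0.615) = (122/6.2)^1.626.
122/6.2 = 19.677; 19.677^1.626 ≈ 127.06 mb.
P_c = 1015 − 127.06 = 887.94 ≈ 888 mb.

888 mb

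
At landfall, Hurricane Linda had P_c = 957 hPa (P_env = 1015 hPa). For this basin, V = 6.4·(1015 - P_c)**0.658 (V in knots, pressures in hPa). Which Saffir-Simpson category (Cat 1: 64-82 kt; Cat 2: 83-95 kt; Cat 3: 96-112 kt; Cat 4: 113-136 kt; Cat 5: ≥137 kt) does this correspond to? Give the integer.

2

ΔP = 1015 − 957 = 58 hPa.
V ≈ 6.4 × 58^0.658 = 6.4 × 14.47 ≈ 93 kt.
93 kt falls in the Category 2 band.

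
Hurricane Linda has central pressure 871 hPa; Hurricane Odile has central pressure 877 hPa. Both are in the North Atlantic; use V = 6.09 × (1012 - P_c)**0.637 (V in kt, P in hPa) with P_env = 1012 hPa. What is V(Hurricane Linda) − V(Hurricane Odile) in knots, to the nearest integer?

4 kt

Hurricane Linda: ΔP = 141; V ≈ 6.09 × 141^0.637 ≈ 142.45 kt.
Hurricane Odile: ΔP = 135; V ≈ 6.09 × 135^0.637 ≈ 138.56 kt.
Difference ≈ 142.45 − 138.56 = 3.89 → 4 kt.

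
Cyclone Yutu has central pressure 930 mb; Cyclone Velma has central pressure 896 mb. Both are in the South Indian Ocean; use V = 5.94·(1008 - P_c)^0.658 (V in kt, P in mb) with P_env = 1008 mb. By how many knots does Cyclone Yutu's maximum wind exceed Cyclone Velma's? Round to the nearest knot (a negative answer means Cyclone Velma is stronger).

-28 kt

Cyclone Yutu: ΔP = 78; V ≈ 5.94 × 78^0.658 ≈ 104.42 kt.
Cyclone Velma: ΔP = 112; V ≈ 5.94 × 112^0.658 ≈ 132.49 kt.
Difference ≈ 104.42 − 132.49 = -28.07 → -28 kt.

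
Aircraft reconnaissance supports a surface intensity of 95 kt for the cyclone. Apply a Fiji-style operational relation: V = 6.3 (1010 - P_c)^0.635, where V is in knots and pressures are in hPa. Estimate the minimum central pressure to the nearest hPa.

938 hPa

ΔP = (V / 6.3)^(1/0.635) = (95/6.3)^1.575.
95/6.3 = 15.079; 15.079^1.575 ≈ 71.73 hPa.
P_c = 1010 − 71.73 = 938.27 ≈ 938 hPa.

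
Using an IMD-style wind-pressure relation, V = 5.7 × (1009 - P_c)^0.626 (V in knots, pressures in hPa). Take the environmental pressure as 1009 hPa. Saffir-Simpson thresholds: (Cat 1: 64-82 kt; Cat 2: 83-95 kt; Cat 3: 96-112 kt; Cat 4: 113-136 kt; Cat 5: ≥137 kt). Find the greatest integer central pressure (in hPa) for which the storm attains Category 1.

961 hPa

Category 1 begins at V = 64 kt.
Required ΔP = (64/5.7)^(1/0.626) = 11.228^1.597 ≈ 47.62 hPa.
P_c ≤ 1009 − 47.62 = 961.38, so the highest integer P_c is 961 hPa.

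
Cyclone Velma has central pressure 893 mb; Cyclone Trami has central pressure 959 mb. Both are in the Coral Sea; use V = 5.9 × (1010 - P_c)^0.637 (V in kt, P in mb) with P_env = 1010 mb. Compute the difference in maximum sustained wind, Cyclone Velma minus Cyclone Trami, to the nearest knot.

Cyclone Velma: ΔP = 117; V ≈ 5.9 × 117^0.637 ≈ 122.54 kt.
Cyclone Trami: ΔP = 51; V ≈ 5.9 × 51^0.637 ≈ 72.21 kt.
Difference ≈ 122.54 − 72.21 = 50.33 → 50 kt.

50 kt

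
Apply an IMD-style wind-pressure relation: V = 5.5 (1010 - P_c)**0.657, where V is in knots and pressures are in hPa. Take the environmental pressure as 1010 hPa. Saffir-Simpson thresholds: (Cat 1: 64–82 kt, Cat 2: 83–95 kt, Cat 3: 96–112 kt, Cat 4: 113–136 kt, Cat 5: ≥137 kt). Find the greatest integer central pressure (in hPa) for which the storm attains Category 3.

Category 3 begins at V = 96 kt.
Required ΔP = (96/5.5)^(1/0.657) = 17.455^1.522 ≈ 77.67 hPa.
P_c ≤ 1010 − 77.67 = 932.33, so the highest integer P_c is 932 hPa.

932 hPa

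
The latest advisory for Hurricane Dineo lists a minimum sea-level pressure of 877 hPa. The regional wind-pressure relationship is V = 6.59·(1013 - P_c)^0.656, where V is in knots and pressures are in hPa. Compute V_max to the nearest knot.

165 kt

ΔP = 1013 − 877 = 136 hPa.
136^0.656 ≈ 25.096.
V ≈ 6.59 × 25.096 ≈ 165.4 kt.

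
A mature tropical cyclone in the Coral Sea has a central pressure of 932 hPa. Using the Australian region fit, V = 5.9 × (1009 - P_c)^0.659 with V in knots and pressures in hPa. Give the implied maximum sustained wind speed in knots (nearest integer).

ΔP = 1009 − 932 = 77 hPa.
77^0.659 ≈ 17.506.
V ≈ 5.9 × 17.506 ≈ 103.3 kt.

103 kt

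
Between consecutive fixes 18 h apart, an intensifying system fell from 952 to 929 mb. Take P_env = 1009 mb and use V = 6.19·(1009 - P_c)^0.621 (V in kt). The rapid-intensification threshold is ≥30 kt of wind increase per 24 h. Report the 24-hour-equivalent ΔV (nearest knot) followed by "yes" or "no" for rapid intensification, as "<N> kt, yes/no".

24 kt, no

V₁: ΔP = 57, V ≈ 6.19 × 57^0.621 ≈ 76.22 kt.
V₂: ΔP = 80, V ≈ 6.19 × 80^0.621 ≈ 94.08 kt.
ΔV over 18 h = 17.86 kt → 24 h equivalent = 17.86 × 24/18 ≈ 23.81 kt.
24 kt < 30 kt ⇒ not rapid intensification.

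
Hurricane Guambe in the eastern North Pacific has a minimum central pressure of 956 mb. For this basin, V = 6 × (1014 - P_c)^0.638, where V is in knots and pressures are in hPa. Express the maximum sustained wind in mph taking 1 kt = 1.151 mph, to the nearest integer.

92 mph

ΔP = 1014 − 956 = 58 mb.
V ≈ 6 × 58^0.638 = 6 × 13.337 ≈ 80.024 kt.
80.024 × 1.151 ≈ 92.11 mph → 92 mph.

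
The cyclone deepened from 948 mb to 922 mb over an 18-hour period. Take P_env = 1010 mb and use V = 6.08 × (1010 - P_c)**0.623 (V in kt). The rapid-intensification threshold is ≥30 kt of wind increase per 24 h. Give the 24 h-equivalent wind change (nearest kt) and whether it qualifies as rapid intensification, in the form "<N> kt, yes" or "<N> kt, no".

V₁: ΔP = 62, V ≈ 6.08 × 62^0.623 ≈ 79.54 kt.
V₂: ΔP = 88, V ≈ 6.08 × 88^0.623 ≈ 98.93 kt.
ΔV over 18 h = 19.39 kt → 24 h equivalent = 19.39 × 24/18 ≈ 25.85 kt.
26 kt < 30 kt ⇒ not rapid intensification.

26 kt, no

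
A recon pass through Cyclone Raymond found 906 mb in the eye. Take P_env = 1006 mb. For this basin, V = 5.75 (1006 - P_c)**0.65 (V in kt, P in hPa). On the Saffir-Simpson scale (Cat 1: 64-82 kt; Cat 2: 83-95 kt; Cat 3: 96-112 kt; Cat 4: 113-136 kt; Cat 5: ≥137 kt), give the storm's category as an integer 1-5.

4

ΔP = 1006 − 906 = 100 mb.
V ≈ 5.75 × 100^0.65 = 5.75 × 19.95 ≈ 115 kt.
115 kt falls in the Category 4 band.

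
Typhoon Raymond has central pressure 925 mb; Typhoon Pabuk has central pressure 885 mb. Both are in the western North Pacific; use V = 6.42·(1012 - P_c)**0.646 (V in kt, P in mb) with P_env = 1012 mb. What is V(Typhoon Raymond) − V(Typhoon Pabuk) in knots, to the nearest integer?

-32 kt

Typhoon Raymond: ΔP = 87; V ≈ 6.42 × 87^0.646 ≈ 114.94 kt.
Typhoon Pabuk: ΔP = 127; V ≈ 6.42 × 127^0.646 ≈ 146.75 kt.
Difference ≈ 114.94 − 146.75 = -31.81 → -32 kt.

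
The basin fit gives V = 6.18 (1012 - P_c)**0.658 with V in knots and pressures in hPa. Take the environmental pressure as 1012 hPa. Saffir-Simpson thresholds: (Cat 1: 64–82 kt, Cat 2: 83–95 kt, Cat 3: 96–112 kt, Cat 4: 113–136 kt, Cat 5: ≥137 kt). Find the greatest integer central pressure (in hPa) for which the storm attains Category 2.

960 hPa

Category 2 begins at V = 83 kt.
Required ΔP = (83/6.18)^(1/0.658) = 13.430^1.520 ≈ 51.81 hPa.
P_c ≤ 1012 − 51.81 = 960.19, so the highest integer P_c is 960 hPa.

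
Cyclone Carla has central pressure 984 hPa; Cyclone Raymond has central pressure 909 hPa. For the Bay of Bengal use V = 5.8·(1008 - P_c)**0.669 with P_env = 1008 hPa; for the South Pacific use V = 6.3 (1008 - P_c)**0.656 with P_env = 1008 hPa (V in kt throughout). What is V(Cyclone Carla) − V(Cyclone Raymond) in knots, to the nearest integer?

Cyclone Carla: ΔP = 24; V ≈ 5.8 × 24^0.669 ≈ 48.62 kt.
Cyclone Raymond: ΔP = 99; V ≈ 6.3 × 99^0.656 ≈ 128.37 kt.
Difference ≈ 48.62 − 128.37 = -79.75 → -80 kt.

-80 kt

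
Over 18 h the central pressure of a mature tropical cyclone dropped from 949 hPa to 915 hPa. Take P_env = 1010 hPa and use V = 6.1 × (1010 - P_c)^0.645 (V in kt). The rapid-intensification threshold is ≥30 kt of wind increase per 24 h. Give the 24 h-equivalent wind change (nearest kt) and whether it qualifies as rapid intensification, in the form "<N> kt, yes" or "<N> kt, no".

V₁: ΔP = 61, V ≈ 6.1 × 61^0.645 ≈ 86.47 kt.
V₂: ΔP = 95, V ≈ 6.1 × 95^0.645 ≈ 115.07 kt.
ΔV over 18 h = 28.60 kt → 24 h equivalent = 28.60 × 24/18 ≈ 38.13 kt.
38 kt ≥ 30 kt ⇒ rapid intensification.

38 kt, yes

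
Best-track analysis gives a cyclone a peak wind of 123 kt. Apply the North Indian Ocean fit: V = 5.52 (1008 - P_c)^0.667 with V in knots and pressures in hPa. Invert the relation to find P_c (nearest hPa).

903 hPa

ΔP = (V / 5.52)^(1/0.667) = (123/5.52)^1.499.
123/5.52 = 22.283; 22.283^1.499 ≈ 104.94 hPa.
P_c = 1008 − 104.94 = 903.06 ≈ 903 hPa.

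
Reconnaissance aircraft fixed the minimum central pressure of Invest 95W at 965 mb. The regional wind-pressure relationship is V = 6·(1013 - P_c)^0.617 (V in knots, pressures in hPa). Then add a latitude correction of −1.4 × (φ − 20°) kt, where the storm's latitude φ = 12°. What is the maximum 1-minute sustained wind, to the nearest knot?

77 kt

ΔP = 1013 − 965 = 48 mb.
48^0.617 ≈ 10.897.
V ≈ 6 × 10.897 ≈ 65.4 kt.
Latitude correction: −1.4 × (12 − 20) = 11.2 kt.
Corrected V ≈ 76.6 kt → 77 kt.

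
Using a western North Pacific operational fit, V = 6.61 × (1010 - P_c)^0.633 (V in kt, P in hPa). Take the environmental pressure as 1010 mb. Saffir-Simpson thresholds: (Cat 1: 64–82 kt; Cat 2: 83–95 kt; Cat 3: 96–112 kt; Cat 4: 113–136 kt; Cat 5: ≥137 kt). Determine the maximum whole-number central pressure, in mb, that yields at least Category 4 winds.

921 mb

Category 4 begins at V = 113 kt.
Required ΔP = (113/6.61)^(1/0.633) = 17.095^1.580 ≈ 88.65 mb.
P_c ≤ 1010 − 88.65 = 921.35, so the highest integer P_c is 921 mb.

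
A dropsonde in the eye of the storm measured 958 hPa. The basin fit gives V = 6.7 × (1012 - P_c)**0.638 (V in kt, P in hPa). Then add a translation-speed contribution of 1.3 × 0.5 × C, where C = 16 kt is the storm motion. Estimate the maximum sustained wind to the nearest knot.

96 kt

ΔP = 1012 − 958 = 54 hPa.
54^0.638 ≈ 12.743.
V ≈ 6.7 × 12.743 ≈ 85.4 kt.
Translation term: 1.3 × 0.5 × 16 = 10.4 kt.
Corrected V ≈ 95.8 kt → 96 kt.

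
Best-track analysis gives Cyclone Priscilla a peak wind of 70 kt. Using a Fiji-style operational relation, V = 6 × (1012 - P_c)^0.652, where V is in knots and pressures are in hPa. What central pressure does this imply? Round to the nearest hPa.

969 hPa

ΔP = (V / 6)^(1/0.652) = (70/6)^1.534.
70/6 = 11.667; 11.667^1.534 ≈ 43.29 hPa.
P_c = 1012 − 43.29 = 968.71 ≈ 969 hPa.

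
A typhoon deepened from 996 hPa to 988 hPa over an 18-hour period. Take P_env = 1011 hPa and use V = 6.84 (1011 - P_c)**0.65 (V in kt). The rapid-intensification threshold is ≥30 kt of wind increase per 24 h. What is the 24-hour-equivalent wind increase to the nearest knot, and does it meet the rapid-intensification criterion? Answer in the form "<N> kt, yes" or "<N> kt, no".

V₁: ΔP = 15, V ≈ 6.84 × 15^0.65 ≈ 39.77 kt.
V₂: ΔP = 23, V ≈ 6.84 × 23^0.65 ≈ 52.50 kt.
ΔV over 18 h = 12.73 kt → 24 h equivalent = 12.73 × 24/18 ≈ 16.97 kt.
17 kt < 30 kt ⇒ not rapid intensification.

17 kt, no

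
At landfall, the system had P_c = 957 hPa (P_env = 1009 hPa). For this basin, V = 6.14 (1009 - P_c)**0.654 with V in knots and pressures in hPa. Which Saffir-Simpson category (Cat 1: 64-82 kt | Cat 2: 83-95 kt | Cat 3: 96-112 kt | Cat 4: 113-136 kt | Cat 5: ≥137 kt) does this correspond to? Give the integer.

1

ΔP = 1009 − 957 = 52 hPa.
V ≈ 6.14 × 52^0.654 = 6.14 × 13.25 ≈ 81 kt.
81 kt falls in the Category 1 band.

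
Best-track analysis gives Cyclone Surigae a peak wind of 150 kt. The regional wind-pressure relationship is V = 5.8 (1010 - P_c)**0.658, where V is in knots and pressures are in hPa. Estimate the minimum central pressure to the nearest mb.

870 mb

ΔP = (V / 5.8)^(1/0.658) = (150/5.8)^1.520.
150/5.8 = 25.862; 25.862^1.520 ≈ 140.25 mb.
P_c = 1010 − 140.25 = 869.75 ≈ 870 mb.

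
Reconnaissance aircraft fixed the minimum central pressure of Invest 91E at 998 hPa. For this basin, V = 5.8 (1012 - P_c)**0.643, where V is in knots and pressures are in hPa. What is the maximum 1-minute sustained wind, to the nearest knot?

ΔP = 1012 − 998 = 14 hPa.
14^0.643 ≈ 5.457.
V ≈ 5.8 × 5.457 ≈ 31.7 kt.

32 kt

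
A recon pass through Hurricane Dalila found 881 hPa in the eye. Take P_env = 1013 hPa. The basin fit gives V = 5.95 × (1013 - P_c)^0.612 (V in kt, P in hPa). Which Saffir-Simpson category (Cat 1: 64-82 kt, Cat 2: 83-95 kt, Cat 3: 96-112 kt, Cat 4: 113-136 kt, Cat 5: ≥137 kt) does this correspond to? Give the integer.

4

ΔP = 1013 − 881 = 132 hPa.
V ≈ 5.95 × 132^0.612 = 5.95 × 19.85 ≈ 118 kt.
118 kt falls in the Category 4 band.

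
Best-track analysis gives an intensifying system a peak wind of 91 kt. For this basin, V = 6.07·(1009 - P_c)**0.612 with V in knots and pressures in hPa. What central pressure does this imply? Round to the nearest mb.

926 mb

ΔP = (V / 6.07)^(1/0.612) = (91/6.07)^1.634.
91/6.07 = 14.992; 14.992^1.634 ≈ 83.43 mb.
P_c = 1009 − 83.43 = 925.57 ≈ 926 mb.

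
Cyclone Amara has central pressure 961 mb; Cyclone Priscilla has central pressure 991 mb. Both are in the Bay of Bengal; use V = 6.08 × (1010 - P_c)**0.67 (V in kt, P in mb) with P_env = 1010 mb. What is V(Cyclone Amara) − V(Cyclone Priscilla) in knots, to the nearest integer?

Cyclone Amara: ΔP = 49; V ≈ 6.08 × 49^0.67 ≈ 82.48 kt.
Cyclone Priscilla: ΔP = 19; V ≈ 6.08 × 19^0.67 ≈ 43.72 kt.
Difference ≈ 82.48 − 43.72 = 38.76 → 39 kt.

39 kt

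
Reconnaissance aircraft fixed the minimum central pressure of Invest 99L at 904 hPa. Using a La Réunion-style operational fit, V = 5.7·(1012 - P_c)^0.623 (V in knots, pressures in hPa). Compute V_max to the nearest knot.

ΔP = 1012 − 904 = 108 hPa.
108^0.623 ≈ 18.485.
V ≈ 5.7 × 18.485 ≈ 105.4 kt.

105 kt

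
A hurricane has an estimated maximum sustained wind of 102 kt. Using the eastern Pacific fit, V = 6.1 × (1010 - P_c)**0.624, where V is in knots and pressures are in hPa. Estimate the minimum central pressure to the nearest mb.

ΔP = (V / 6.1)^(1/0.624) = (102/6.1)^1.603.
102/6.1 = 16.721; 16.721^1.603 ≈ 91.28 mb.
P_c = 1010 − 91.28 = 918.72 ≈ 919 mb.

919 mb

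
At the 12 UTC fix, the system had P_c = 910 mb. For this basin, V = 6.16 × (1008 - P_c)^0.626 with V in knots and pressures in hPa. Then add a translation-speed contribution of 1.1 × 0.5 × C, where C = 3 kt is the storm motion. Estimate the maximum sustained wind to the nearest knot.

ΔP = 1008 − 910 = 98 mb.
98^0.626 ≈ 17.640.
V ≈ 6.16 × 17.640 ≈ 108.7 kt.
Translation term: 1.1 × 0.5 × 3 = 1.65 kt.
Corrected V ≈ 110.35 kt → 110 kt.

110 kt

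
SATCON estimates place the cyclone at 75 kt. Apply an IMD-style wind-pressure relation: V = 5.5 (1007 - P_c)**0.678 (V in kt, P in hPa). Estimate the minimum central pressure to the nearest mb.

ΔP = (V / 5.5)^(1/0.678) = (75/5.5)^1.475.
75/5.5 = 13.636; 13.636^1.475 ≈ 47.16 mb.
P_c = 1007 − 47.16 = 959.84 ≈ 960 mb.

960 mb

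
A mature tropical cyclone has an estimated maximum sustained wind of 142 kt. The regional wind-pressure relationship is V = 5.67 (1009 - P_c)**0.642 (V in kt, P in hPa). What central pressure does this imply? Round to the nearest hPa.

858 hPa

ΔP = (V / 5.67)^(1/0.642) = (142/5.67)^1.558.
142/5.67 = 25.044; 25.044^1.558 ≈ 150.89 hPa.
P_c = 1009 − 150.89 = 858.11 ≈ 858 hPa.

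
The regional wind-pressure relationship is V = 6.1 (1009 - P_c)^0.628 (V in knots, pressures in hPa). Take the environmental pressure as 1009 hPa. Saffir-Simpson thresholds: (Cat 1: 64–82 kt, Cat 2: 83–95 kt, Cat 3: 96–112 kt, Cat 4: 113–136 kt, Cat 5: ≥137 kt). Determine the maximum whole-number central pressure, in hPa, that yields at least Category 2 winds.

Category 2 begins at V = 83 kt.
Required ΔP = (83/6.1)^(1/0.628) = 13.607^1.592 ≈ 63.88 hPa.
P_c ≤ 1009 − 63.88 = 945.12, so the highest integer P_c is 945 hPa.

945 hPa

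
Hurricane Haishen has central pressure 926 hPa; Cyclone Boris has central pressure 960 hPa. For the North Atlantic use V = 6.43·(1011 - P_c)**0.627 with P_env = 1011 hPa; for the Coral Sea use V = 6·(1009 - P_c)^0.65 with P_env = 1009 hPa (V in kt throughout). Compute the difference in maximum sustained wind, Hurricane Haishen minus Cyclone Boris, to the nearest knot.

Hurricane Haishen: ΔP = 85; V ≈ 6.43 × 85^0.627 ≈ 104.22 kt.
Cyclone Boris: ΔP = 49; V ≈ 6 × 49^0.65 ≈ 75.30 kt.
Difference ≈ 104.22 − 75.30 = 28.92 → 29 kt.

29 kt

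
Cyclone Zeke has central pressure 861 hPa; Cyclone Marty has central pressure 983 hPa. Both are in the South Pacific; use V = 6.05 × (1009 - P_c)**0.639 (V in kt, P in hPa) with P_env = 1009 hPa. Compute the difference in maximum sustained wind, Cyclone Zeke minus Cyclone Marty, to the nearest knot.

Cyclone Zeke: ΔP = 148; V ≈ 6.05 × 148^0.639 ≈ 147.42 kt.
Cyclone Marty: ΔP = 26; V ≈ 6.05 × 26^0.639 ≈ 48.52 kt.
Difference ≈ 147.42 − 48.52 = 98.90 → 99 kt.

99 kt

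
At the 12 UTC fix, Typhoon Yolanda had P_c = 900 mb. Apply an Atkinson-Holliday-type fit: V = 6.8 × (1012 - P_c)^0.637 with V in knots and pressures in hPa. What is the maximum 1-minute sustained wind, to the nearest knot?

ΔP = 1012 − 900 = 112 mb.
112^0.637 ≈ 20.200.
V ≈ 6.8 × 20.200 ≈ 137.4 kt.

137 kt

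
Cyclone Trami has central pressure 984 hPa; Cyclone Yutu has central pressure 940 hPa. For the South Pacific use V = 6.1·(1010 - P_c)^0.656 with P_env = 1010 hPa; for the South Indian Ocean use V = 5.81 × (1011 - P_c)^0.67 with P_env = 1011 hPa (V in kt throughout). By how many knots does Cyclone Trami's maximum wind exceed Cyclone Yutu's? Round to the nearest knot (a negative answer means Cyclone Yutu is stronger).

Cyclone Trami: ΔP = 26; V ≈ 6.1 × 26^0.656 ≈ 51.71 kt.
Cyclone Yutu: ΔP = 71; V ≈ 5.81 × 71^0.67 ≈ 101.05 kt.
Difference ≈ 51.71 − 101.05 = -49.34 → -49 kt.

-49 kt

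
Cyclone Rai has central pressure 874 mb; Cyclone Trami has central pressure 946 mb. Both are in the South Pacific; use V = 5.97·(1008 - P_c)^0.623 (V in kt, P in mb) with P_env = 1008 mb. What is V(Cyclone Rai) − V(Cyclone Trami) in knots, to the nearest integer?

Cyclone Rai: ΔP = 134; V ≈ 5.97 × 134^0.623 ≈ 126.23 kt.
Cyclone Trami: ΔP = 62; V ≈ 5.97 × 62^0.623 ≈ 78.10 kt.
Difference ≈ 126.23 − 78.10 = 48.13 → 48 kt.

48 kt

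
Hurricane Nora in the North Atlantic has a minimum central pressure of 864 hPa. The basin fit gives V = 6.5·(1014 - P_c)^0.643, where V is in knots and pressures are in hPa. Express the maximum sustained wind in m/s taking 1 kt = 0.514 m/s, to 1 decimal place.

ΔP = 1014 − 864 = 150 hPa.
V ≈ 6.5 × 150^0.643 = 6.5 × 25.074 ≈ 162.982 kt.
162.982 × 0.514 ≈ 83.77 m/s → 83.8 m/s.

83.8 m/s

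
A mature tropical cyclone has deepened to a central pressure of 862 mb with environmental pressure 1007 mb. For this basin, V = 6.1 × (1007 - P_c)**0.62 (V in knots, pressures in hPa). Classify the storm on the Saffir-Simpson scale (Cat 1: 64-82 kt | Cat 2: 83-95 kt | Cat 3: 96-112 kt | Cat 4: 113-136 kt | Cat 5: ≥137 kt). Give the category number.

ΔP = 1007 − 862 = 145 mb.
V ≈ 6.1 × 145^0.62 = 6.1 × 21.88 ≈ 133 kt.
133 kt falls in the Category 4 band.

4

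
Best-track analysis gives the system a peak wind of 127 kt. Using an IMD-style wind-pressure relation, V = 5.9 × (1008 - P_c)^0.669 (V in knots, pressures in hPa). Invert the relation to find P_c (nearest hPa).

ΔP = (V / 5.9)^(1/0.669) = (127/5.9)^1.495.
127/5.9 = 21.525; 21.525^1.495 ≈ 98.28 hPa.
P_c = 1008 − 98.28 = 909.72 ≈ 910 hPa.

910 hPa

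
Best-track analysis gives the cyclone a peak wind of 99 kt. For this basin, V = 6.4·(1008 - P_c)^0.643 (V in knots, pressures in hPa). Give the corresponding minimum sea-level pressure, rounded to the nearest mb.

ΔP = (V / 6.4)^(1/0.643) = (99/6.4)^1.555.
99/6.4 = 15.469; 15.469^1.555 ≈ 70.77 mb.
P_c = 1008 − 70.77 = 937.23 ≈ 937 mb.

937 mb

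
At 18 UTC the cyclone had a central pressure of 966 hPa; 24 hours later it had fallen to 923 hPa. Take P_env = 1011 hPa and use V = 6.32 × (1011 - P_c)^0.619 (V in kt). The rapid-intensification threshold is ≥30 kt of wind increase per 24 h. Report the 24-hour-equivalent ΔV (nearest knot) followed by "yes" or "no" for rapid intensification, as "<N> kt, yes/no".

34 kt, yes

V₁: ΔP = 45, V ≈ 6.32 × 45^0.619 ≈ 66.69 kt.
V₂: ΔP = 88, V ≈ 6.32 × 88^0.619 ≈ 101.01 kt.
ΔV over 24 h = 34.32 kt → 24 h equivalent = 34.32 × 24/24 ≈ 34.32 kt.
34 kt ≥ 30 kt ⇒ rapid intensification.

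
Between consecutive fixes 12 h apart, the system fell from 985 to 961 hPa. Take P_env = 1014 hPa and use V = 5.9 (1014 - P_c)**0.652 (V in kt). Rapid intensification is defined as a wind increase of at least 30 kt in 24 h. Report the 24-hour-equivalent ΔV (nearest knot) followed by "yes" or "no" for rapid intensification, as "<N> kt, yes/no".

51 kt, yes

V₁: ΔP = 29, V ≈ 5.9 × 29^0.652 ≈ 53.01 kt.
V₂: ΔP = 53, V ≈ 5.9 × 53^0.652 ≈ 78.54 kt.
ΔV over 12 h = 25.53 kt → 24 h equivalent = 25.53 × 24/12 ≈ 51.06 kt.
51 kt ≥ 30 kt ⇒ rapid intensification.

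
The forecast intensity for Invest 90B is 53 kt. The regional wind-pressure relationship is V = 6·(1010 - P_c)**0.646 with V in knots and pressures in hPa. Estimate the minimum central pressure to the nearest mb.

ΔP = (V / 6)^(1/0.646) = (53/6)^1.548.
53/6 = 8.833; 8.833^1.548 ≈ 29.15 mb.
P_c = 1010 − 29.15 = 980.85 ≈ 981 mb.

981 mb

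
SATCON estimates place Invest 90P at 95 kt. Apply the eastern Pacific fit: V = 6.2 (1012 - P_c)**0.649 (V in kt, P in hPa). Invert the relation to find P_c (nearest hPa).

945 hPa

ΔP = (V / 6.2)^(1/0.649) = (95/6.2)^1.541.
95/6.2 = 15.323; 15.323^1.541 ≈ 67.05 hPa.
P_c = 1012 − 67.05 = 944.95 ≈ 945 hPa.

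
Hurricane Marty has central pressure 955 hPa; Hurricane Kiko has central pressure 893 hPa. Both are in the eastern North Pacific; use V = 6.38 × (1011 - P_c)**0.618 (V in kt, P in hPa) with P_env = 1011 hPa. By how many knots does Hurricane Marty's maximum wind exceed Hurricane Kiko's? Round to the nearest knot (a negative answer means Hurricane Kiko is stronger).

Hurricane Marty: ΔP = 56; V ≈ 6.38 × 56^0.618 ≈ 76.77 kt.
Hurricane Kiko: ΔP = 118; V ≈ 6.38 × 118^0.618 ≈ 121.69 kt.
Difference ≈ 76.77 − 121.69 = -44.92 → -45 kt.

-45 kt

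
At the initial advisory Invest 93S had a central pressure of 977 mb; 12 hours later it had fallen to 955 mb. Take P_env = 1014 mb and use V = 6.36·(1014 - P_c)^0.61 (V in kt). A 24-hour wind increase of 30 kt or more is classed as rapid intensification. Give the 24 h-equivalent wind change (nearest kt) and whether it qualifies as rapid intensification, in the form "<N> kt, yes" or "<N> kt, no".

38 kt, yes

V₁: ΔP = 37, V ≈ 6.36 × 37^0.61 ≈ 57.55 kt.
V₂: ΔP = 59, V ≈ 6.36 × 59^0.61 ≈ 76.50 kt.
ΔV over 12 h = 18.95 kt → 24 h equivalent = 18.95 × 24/12 ≈ 37.90 kt.
38 kt ≥ 30 kt ⇒ rapid intensification.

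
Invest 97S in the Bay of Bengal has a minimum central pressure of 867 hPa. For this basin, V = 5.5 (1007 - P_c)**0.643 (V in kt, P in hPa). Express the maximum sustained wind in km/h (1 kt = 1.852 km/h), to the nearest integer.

244 km/h

ΔP = 1007 − 867 = 140 hPa.
V ≈ 5.5 × 140^0.643 = 5.5 × 23.986 ≈ 131.924 kt.
131.924 × 1.852 ≈ 244.32 km/h → 244 km/h.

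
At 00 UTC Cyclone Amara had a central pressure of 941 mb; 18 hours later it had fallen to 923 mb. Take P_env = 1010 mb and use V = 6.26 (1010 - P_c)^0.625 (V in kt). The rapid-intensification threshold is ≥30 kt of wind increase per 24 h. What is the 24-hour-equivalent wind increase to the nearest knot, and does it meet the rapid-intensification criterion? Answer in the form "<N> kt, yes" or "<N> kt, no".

V₁: ΔP = 69, V ≈ 6.26 × 69^0.625 ≈ 88.28 kt.
V₂: ΔP = 87, V ≈ 6.26 × 87^0.625 ≈ 102.04 kt.
ΔV over 18 h = 13.76 kt → 24 h equivalent = 13.76 × 24/18 ≈ 18.35 kt.
18 kt < 30 kt ⇒ not rapid intensification.

18 kt, no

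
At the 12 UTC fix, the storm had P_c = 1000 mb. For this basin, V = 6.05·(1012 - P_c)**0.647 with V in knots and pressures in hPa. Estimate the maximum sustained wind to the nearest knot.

ΔP = 1012 − 1000 = 12 mb.
12^0.647 ≈ 4.991.
V ≈ 6.05 × 4.991 ≈ 30.2 kt.

30 kt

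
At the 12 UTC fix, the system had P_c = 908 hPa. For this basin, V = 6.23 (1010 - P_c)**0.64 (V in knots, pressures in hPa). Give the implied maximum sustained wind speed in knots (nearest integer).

120 kt

ΔP = 1010 − 908 = 102 hPa.
102^0.64 ≈ 19.298.
V ≈ 6.23 × 19.298 ≈ 120.2 kt.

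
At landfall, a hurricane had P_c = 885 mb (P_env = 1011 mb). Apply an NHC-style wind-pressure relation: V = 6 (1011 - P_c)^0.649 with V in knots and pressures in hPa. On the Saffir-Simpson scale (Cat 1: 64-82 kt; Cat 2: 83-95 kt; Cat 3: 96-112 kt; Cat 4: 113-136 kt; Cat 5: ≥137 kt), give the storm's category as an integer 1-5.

5

ΔP = 1011 − 885 = 126 mb.
V ≈ 6 × 126^0.649 = 6 × 23.07 ≈ 138 kt.
138 kt falls in the Category 5 band.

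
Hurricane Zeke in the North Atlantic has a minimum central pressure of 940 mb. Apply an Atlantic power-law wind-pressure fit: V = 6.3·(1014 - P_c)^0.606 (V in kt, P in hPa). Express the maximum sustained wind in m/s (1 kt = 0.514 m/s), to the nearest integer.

44 m/s

ΔP = 1014 − 940 = 74 mb.
V ≈ 6.3 × 74^0.606 = 6.3 × 13.575 ≈ 85.525 kt.
85.525 × 0.514 ≈ 43.96 m/s → 44 m/s.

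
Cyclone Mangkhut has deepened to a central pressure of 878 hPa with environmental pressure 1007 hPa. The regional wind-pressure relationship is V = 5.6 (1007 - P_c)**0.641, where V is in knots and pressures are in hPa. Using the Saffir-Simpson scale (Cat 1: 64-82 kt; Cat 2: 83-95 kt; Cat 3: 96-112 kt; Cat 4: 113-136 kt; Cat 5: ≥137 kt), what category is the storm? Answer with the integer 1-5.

ΔP = 1007 − 878 = 129 hPa.
V ≈ 5.6 × 129^0.641 = 5.6 × 22.54 ≈ 126 kt.
126 kt falls in the Category 4 band.

4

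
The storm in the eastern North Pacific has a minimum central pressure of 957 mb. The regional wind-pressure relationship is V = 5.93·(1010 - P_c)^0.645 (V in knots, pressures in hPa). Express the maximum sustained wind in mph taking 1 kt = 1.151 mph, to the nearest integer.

ΔP = 1010 − 957 = 53 mb.
V ≈ 5.93 × 53^0.645 = 5.93 × 12.947 ≈ 76.774 kt.
76.774 × 1.151 ≈ 88.37 mph → 88 mph.

88 mph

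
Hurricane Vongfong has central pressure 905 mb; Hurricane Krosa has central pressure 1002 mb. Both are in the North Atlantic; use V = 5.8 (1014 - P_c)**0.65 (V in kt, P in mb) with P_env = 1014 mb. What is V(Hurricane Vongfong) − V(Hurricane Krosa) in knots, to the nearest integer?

Hurricane Vongfong: ΔP = 109; V ≈ 5.8 × 109^0.65 ≈ 122.39 kt.
Hurricane Krosa: ΔP = 12; V ≈ 5.8 × 12^0.65 ≈ 29.17 kt.
Difference ≈ 122.39 − 29.17 = 93.22 → 93 kt.

93 kt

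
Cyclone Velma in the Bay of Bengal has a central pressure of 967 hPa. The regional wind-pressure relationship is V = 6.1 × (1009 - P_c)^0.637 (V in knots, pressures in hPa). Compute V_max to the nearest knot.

ΔP = 1009 − 967 = 42 hPa.
42^0.637 ≈ 10.815.
V ≈ 6.1 × 10.815 ≈ 66.0 kt.

66 kt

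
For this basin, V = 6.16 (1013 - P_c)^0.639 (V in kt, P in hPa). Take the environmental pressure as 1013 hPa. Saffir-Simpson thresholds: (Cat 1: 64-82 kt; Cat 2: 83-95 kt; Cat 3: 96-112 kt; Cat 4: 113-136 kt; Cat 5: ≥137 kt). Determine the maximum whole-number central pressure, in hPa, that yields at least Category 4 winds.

918 hPa

Category 4 begins at V = 113 kt.
Required ΔP = (113/6.16)^(1/0.639) = 18.344^1.565 ≈ 94.91 hPa.
P_c ≤ 1013 − 94.91 = 918.09, so the highest integer P_c is 918 hPa.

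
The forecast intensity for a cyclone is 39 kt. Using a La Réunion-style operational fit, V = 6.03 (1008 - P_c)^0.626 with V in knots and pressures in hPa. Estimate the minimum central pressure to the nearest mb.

ΔP = (V / 6.03)^(1/0.626) = (39/6.03)^1.597.
39/6.03 = 6.468; 6.468^1.597 ≈ 19.73 mb.
P_c = 1008 − 19.73 = 988.27 ≈ 988 mb.

988 mb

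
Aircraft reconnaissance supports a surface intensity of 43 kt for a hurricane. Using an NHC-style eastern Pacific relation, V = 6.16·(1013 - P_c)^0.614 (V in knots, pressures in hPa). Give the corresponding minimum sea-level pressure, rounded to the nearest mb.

ΔP = (V / 6.16)^(1/0.614) = (43/6.16)^1.629.
43/6.16 = 6.981; 6.981^1.629 ≈ 23.68 mb.
P_c = 1013 − 23.68 = 989.32 ≈ 989 mb.

989 mb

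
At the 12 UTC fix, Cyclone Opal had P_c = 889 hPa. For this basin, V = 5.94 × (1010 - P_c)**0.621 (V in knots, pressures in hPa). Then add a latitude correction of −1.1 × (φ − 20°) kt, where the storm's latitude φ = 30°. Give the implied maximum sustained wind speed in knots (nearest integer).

106 kt

ΔP = 1010 − 889 = 121 hPa.
121^0.621 ≈ 19.652.
V ≈ 5.94 × 19.652 ≈ 116.7 kt.
Latitude correction: −1.1 × (30 − 20) = -11 kt.
Corrected V ≈ 105.7 kt → 106 kt.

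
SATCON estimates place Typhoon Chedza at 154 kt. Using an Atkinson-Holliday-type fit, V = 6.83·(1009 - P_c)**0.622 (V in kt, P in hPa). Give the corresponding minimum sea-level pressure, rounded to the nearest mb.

ΔP = (V / 6.83)^(1/0.622) = (154/6.83)^1.608.
154/6.83 = 22.548; 22.548^1.608 ≈ 149.76 mb.
P_c = 1009 − 149.76 = 859.24 ≈ 859 mb.

859 mb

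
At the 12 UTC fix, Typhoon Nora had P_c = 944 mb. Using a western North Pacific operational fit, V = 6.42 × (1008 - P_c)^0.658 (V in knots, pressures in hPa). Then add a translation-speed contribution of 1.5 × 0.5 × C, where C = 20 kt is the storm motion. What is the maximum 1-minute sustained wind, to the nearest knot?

114 kt

ΔP = 1008 − 944 = 64 mb.
64^0.658 ≈ 15.434.
V ≈ 6.42 × 15.434 ≈ 99.1 kt.
Translation term: 1.5 × 0.5 × 20 = 15 kt.
Corrected V ≈ 114.1 kt → 114 kt.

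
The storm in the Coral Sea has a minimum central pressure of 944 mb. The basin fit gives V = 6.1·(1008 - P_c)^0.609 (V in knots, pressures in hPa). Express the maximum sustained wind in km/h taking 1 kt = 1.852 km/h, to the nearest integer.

142 km/h

ΔP = 1008 − 944 = 64 mb.
V ≈ 6.1 × 64^0.609 = 6.1 × 12.588 ≈ 76.788 kt.
76.788 × 1.852 ≈ 142.21 km/h → 142 km/h.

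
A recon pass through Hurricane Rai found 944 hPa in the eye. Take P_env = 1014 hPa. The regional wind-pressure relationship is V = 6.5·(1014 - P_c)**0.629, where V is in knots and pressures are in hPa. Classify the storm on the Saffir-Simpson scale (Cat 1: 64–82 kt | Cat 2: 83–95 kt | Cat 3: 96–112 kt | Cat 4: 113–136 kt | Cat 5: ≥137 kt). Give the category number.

ΔP = 1014 − 944 = 70 hPa.
V ≈ 6.5 × 70^0.629 = 6.5 × 14.47 ≈ 94 kt.
94 kt falls in the Category 2 band.

2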